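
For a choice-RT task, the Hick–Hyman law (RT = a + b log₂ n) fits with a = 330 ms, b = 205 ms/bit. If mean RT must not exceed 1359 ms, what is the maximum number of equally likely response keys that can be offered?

32

Set 330 + 205·log₂ n ≤ 1359 → log₂ n ≤ (1359 − 330)/205 = 5.0195.
So n ≤ 2^5.0195 = 32.436; the largest integer n is 32.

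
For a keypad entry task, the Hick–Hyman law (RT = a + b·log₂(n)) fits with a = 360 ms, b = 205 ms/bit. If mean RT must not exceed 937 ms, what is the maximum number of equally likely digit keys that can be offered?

Information budget: (937 − 360)/205 = 2.8146 bits, so n ≤ 2^2.8146 = 7.035 → at most 7.

7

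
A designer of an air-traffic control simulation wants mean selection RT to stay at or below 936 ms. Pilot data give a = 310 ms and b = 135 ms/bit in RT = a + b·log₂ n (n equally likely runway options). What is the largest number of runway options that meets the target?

24

Set 310 + 135·log₂ n ≤ 936 → log₂ n ≤ (936 − 310)/135 = 4.6370.
So n ≤ 2^4.6370 = 24.882; the largest integer n is 24.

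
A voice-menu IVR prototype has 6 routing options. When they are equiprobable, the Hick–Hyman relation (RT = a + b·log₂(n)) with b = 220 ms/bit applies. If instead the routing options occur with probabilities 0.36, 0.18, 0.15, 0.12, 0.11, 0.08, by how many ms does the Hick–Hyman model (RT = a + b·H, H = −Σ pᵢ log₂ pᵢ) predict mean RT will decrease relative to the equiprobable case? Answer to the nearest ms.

42 ms

Equiprobable entropy H₀ = log₂ 6 = 2.5850 bits.
Skewed entropy H = −Σ pᵢ log₂ pᵢ = 2.3953 bits.
ΔRT = b·(H₀ − H) = 220 × 0.1896 = 41.72 ms.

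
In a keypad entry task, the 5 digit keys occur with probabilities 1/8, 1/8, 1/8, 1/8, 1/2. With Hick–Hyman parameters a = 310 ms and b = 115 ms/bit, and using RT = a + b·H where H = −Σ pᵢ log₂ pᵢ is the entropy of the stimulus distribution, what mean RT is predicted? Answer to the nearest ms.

H = −Σ pᵢ log₂ pᵢ = 0.125·3 + 0.125·3 + 0.125·3 + 0.125·3 + 0.5·1 = 2.000 bits.
RT = 310 + 115 × 2.000 = 540.00 ms.

540 ms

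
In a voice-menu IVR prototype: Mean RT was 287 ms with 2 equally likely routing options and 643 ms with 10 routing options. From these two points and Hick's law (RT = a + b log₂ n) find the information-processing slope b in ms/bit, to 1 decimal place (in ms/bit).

Slope: b = (643 − 287) / (log₂ 10 − log₂ 2) = 356/2.3219 = 153.321 ms/bit.

153.3 ms/bit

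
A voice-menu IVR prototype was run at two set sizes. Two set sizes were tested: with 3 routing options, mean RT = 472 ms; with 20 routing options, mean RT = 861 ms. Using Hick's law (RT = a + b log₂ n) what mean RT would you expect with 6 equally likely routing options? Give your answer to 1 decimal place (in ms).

614.1 ms

RT is linear in log₂ n, so two points fix the line:
  b = (861 − 472) / (log₂ 20 − log₂ 3) = 389 / (4.3219 − 1.5850) = 142.128 ms/bit
  a = 472 − 142.128 × 1.5850 = 246.732 ms
Then RT(6) = 246.732 + 142.128 × log₂ 6 = 246.732 + 142.128 × 2.5850 ≈ 614.128 ms.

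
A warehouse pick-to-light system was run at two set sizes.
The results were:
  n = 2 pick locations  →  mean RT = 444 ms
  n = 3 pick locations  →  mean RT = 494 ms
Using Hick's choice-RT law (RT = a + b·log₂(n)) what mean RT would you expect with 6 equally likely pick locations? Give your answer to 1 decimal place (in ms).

579.5 ms

Solve the two-equation system in a and b:
  b = (494 − 444) / (log₂ 3 − log₂ 2) = 50 / (1.5850 − 1) = 85.476 ms/bit
  a = 444 − 85.476 × 1 = 358.524 ms
Then RT(6) = 358.524 + 85.476 × log₂ 6 = 358.524 + 85.476 × 2.5850 ≈ 579.476 ms.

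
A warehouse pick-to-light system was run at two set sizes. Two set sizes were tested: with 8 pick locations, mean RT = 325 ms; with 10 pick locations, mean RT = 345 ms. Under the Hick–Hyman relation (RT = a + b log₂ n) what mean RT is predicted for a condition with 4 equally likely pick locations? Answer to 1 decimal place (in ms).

Solve the two-equation system in a and b:
  b = (345 − 325) / (log₂ 10 − log₂ 8) = 20 / (3.3219 − 3) = 62.126 ms/bit
  a = 325 − 62.126 × 3 = 138.623 ms
Then RT(4) = 138.623 + 62.126 × log₂ 4 = 138.623 + 62.126 × 2 ≈ 262.874 ms.

262.9 ms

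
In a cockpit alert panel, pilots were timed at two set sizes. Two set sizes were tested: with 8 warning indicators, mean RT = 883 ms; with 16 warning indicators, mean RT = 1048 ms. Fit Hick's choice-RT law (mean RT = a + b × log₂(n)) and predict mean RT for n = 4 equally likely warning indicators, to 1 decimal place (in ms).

Solve the two-equation system in a and b:
  b = (1048 − 883) / (log₂ 16 − log₂ 8) = 165 / (4 − 3) = 165.000 ms/bit
  a = 883 − 165.000 × 3 = 388.000 ms
Then RT(4) = 388.000 + 165.000 × log₂ 4 = 388.000 + 165.000 × 2 ≈ 718.000 ms.

718.0 ms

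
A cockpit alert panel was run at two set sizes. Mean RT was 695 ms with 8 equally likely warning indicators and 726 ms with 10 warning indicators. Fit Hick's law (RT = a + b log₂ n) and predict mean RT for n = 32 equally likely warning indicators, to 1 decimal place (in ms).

887.6 ms

Fit slope and intercept:
  b = (726 − 695) / (log₂ 10 − log₂ 8) = 31 / (3.3219 − 3) = 96.295 ms/bit
  a = 695 − 96.295 × 3 = 406.116 ms
Then RT(32) = 406.116 + 96.295 × log₂ 32 = 406.116 + 96.295 × 5 ≈ 887.590 ms.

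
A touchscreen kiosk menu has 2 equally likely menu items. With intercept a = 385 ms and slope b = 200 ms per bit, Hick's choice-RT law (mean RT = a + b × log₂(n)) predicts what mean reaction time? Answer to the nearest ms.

585 ms

log₂(2) = 1 bits, so RT = 385 + 200 × 1 ≈ 585.000 ms.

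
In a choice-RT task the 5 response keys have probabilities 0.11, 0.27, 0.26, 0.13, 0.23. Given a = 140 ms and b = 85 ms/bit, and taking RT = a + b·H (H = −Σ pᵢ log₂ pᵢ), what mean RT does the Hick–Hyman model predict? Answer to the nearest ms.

330 ms

Entropy contributions −pᵢ log₂ pᵢ: 0.3503, 0.5100, 0.5053, 0.3826, 0.4877; sum H = 2.2359 bits.
RT = a + bH = 140 + 85·2.2359 = 330.05 ms.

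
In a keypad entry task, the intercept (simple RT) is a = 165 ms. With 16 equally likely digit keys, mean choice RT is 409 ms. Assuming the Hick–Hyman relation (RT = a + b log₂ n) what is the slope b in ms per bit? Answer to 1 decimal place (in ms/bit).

b = (409 − 165) / log₂(16) = 244 / 4 = 61.000 ms/bit.

61.0 ms/bit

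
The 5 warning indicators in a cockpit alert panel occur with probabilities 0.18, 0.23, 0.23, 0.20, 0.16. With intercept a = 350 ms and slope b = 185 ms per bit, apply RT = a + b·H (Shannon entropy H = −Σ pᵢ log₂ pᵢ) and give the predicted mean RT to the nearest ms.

H = 0.18·log₂(1/0.18) + 0.23·log₂(1/0.23) + 0.23·log₂(1/0.23) + 0.20·log₂(1/0.20) + 0.16·log₂(1/0.16) = 2.3080 bits.
RT = 350 + 185 × 2.3080 = 776.99 ms.

777 ms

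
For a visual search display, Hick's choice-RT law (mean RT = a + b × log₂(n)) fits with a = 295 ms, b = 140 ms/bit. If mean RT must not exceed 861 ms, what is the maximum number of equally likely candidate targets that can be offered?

16

Information budget: (861 − 295)/140 = 4.0429 bits, so n ≤ 2^4.0429 = 16.482 → at most 16.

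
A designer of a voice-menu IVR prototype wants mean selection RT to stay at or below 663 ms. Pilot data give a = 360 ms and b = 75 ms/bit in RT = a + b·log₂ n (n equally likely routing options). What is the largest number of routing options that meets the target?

16

75·log₂ n ≤ 663 − 360 = 303, giving log₂ n ≤ 4.0400 and n ≤ 16.450. The largest whole number is 16.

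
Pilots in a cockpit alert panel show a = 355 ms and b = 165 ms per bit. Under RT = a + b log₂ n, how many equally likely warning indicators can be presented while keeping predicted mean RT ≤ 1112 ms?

24

165·log₂ n ≤ 1112 − 355 = 757, giving log₂ n ≤ 4.5879 and n ≤ 24.049. The largest whole number is 24.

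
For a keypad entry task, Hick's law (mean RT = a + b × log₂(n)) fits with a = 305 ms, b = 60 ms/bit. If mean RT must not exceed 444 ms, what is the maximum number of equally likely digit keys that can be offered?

60·log₂ n ≤ 444 − 305 = 139, giving log₂ n ≤ 2.3167 and n ≤ 4.982. The largest whole number is 4.

4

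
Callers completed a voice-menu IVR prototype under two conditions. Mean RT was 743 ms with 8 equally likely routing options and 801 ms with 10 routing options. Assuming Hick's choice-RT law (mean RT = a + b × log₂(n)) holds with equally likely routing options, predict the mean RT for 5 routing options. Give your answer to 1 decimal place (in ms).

620.8 ms

Fit slope and intercept:
  b = (801 − 743) / (log₂ 10 − log₂ 8) = 58 / (3.3219 − 3) = 180.164 ms/bit
  a = 743 − 180.164 × 3 = 202.507 ms
Then RT(5) = 202.507 + 180.164 × log₂ 5 = 202.507 + 180.164 × 2.3219 ≈ 620.836 ms.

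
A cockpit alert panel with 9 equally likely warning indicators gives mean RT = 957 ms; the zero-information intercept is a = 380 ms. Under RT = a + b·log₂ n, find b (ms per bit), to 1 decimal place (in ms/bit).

182.0 ms/bit

b = (957 − 380) / log₂(9) = 577 / 3.1699 = 182.023 ms/bit.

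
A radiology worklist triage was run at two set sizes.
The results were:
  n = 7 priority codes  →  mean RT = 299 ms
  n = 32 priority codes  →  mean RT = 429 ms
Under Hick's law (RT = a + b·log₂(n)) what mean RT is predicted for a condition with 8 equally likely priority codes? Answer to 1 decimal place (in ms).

310.4 ms

Fit slope and intercept:
  b = (429 − 299) / (log₂ 32 − log₂ 7) = 130 / (5 − 2.8074) = 59.289 ms/bit
  a = 299 − 59.289 × 2.8074 = 132.554 ms
Then RT(8) = 132.554 + 59.289 × log₂ 8 = 132.554 + 59.289 × 3 ≈ 310.422 ms.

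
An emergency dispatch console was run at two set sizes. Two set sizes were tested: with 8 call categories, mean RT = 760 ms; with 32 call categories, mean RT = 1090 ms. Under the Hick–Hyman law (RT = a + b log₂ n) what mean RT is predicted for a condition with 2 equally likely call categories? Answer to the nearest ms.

Solve the two-equation system in a and b:
  b = (1090 − 760) / (log₂ 32 − log₂ 8) = 330 / (5 − 3) = 165 ms/bit
  a = 760 − 165 × 3 = 265 ms
Then RT(2) = 265 + 165 × log₂ 2 = 265 + 165 × 1 ≈ 430.000 ms.

430 ms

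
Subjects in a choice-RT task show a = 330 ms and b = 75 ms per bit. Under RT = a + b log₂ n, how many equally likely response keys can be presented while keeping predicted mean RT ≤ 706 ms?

32

Information budget: (706 − 330)/75 = 5.0133 bits, so n ≤ 2^5.0133 = 32.297 → at most 32.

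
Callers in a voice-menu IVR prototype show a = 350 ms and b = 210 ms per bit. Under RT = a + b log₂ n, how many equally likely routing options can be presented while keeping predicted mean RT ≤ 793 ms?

210·log₂ n ≤ 793 − 350 = 443, giving log₂ n ≤ 2.1095 and n ≤ 4.315. The largest whole number is 4.

4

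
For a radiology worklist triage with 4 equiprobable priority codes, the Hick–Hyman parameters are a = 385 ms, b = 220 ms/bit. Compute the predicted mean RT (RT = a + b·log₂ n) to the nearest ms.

log₂(4) = 2 bits, so RT = 385 + 220 × 2 ≈ 825.000 ms.

825 ms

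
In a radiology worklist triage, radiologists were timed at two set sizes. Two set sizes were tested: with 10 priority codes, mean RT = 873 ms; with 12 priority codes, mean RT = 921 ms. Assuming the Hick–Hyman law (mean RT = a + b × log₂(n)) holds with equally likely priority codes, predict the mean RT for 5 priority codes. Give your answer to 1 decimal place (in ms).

690.5 ms

Fit slope and intercept:
  b = (921 − 873) / (log₂ 12 − log₂ 10) = 48 / (3.5850 − 3.3219) = 182.486 ms/bit
  a = 873 − 182.486 × 3.3219 = 266.796 ms
Then RT(5) = 266.796 + 182.486 × log₂ 5 = 266.796 + 182.486 × 2.3219 ≈ 690.514 ms.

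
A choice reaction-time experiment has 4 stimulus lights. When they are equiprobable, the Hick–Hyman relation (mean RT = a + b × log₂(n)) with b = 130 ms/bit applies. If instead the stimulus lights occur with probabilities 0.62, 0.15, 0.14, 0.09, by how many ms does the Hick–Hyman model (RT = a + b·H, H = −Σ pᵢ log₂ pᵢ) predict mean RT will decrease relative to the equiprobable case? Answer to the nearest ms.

The RT saving is b·ΔH. Equiprobable H₀ = log₂(4) = 2.0000 bits; with the given probabilities H = 1.5479 bits.
b·(H₀ − H) = 130 × (2.0000 − 1.5479) = 58.77 ms.

59 ms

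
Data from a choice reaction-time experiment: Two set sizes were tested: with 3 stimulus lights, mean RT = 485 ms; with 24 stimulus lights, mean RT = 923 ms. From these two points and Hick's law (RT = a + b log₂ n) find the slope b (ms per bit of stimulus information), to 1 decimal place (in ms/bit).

Slope: b = (923 − 485) / (log₂ 24 − log₂ 3) = 438/3.0000 = 146.000 ms/bit.

146.0 ms/bit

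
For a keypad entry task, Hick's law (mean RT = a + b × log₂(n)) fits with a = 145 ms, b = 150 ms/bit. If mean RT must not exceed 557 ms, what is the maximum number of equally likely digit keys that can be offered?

Set 145 + 150·log₂ n ≤ 557 → log₂ n ≤ (557 − 145)/150 = 2.7467.
So n ≤ 2^2.7467 = 6.712; the largest integer n is 6.

6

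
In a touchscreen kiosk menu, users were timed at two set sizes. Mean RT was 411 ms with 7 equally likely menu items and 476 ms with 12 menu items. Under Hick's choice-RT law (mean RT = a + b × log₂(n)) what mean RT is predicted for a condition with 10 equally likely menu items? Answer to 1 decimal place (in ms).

Fit slope and intercept:
  b = (476 − 411) / (log₂ 12 − log₂ 7) = 65 / (3.5850 − 2.8074) = 83.590 ms/bit
  a = 411 − 83.590 × 2.8074 = 176.334 ms
Then RT(10) = 176.334 + 83.590 × log₂ 10 = 176.334 + 83.590 × 3.3219 ≈ 454.013 ms.

454.0 ms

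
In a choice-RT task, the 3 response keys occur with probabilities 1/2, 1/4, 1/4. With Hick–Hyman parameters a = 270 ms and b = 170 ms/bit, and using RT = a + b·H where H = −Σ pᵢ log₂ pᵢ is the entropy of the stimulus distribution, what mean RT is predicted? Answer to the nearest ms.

Each term −pᵢ log₂ pᵢ: 0.5·1 + 0.25·2 + 0.25·2; summed, H = 1.500 bits.
Mean RT = a + bH = 270 + 170·1.500 = 525.00 ms.

525 ms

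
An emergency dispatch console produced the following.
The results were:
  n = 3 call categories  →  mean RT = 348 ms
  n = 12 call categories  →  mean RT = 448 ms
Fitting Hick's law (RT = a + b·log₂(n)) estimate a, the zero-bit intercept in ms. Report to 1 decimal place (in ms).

268.8 ms

b = (RT₂ − RT₁)/(log₂ n₂ − log₂ n₁) = (448 − 348)/(3.5850 − 1.5850) = 50.000 ms/bit.
Intercept: a = 348 − 50.000·log₂(3) = 268.752 ms.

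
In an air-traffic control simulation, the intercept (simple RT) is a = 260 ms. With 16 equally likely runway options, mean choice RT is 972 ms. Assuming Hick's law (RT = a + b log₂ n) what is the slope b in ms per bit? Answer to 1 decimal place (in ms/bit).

log₂(16) = 4 bits.
b = (RT − a)/log₂ n = (972 − 260) / 4 = 178.000 ms/bit.

178.0 ms/bit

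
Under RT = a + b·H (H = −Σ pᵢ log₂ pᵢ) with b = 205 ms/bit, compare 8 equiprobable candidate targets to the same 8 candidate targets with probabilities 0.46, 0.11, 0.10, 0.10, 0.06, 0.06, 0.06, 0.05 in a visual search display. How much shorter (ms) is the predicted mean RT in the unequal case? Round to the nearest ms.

107 ms

The RT saving is b·ΔH. Equiprobable H₀ = log₂(8) = 3.0000 bits; with the given probabilities H = 2.4767 bits.
b·(H₀ − H) = 205 × (3.0000 − 2.4767) = 107.28 ms.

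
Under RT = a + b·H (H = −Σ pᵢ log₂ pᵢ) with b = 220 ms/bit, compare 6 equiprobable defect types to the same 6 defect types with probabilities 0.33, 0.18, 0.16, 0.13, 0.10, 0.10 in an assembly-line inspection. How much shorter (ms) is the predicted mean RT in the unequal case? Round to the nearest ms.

31 ms

The RT saving is b·ΔH. Equiprobable H₀ = log₂(6) = 2.5850 bits; with the given probabilities H = 2.4432 bits.
b·(H₀ − H) = 220 × (2.5850 − 2.4432) = 31.19 ms.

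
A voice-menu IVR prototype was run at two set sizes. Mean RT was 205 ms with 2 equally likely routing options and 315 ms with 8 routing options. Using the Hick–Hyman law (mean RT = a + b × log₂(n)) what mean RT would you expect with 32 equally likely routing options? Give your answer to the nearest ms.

425 ms

With log₂ n on the abscissa the relation is linear; from the two conditions:
  b = (315 − 205) / (log₂ 8 − log₂ 2) = 110 / (3 − 1) = 55 ms/bit
  a = 205 − 55 × 1 = 150 ms
Then RT(32) = 150 + 55 × log₂ 32 = 150 + 55 × 5 ≈ 425.000 ms.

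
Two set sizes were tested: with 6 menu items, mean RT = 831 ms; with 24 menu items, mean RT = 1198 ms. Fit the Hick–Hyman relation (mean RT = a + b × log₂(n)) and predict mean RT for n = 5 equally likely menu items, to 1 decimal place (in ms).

782.7 ms

Solve the two-equation system in a and b:
  b = (1198 − 831) / (log₂ 24 − log₂ 6) = 367 / (4.5850 − 2.5850) = 183.500 ms/bit
  a = 831 − 183.500 × 2.5850 = 356.659 ms
Then RT(5) = 356.659 + 183.500 × log₂ 5 = 356.659 + 183.500 × 2.3219 ≈ 782.733 ms.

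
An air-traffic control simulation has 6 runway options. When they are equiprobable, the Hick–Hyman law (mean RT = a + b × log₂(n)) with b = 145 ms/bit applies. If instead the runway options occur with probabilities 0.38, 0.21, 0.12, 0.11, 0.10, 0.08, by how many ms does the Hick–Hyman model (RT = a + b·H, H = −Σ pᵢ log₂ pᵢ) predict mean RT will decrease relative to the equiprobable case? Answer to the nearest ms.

Equiprobable entropy H₀ = log₂ 6 = 2.5850 bits.
Skewed entropy H = −Σ pᵢ log₂ pᵢ = 2.3443 bits.
ΔRT = b·(H₀ − H) = 145 × 0.2406 = 34.89 ms.

35 ms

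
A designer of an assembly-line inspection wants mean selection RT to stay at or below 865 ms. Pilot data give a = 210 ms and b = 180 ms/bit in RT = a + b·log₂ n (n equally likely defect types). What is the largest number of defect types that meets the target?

180·log₂ n ≤ 865 − 210 = 655, giving log₂ n ≤ 3.6389 and n ≤ 12.457. The largest whole number is 12.

12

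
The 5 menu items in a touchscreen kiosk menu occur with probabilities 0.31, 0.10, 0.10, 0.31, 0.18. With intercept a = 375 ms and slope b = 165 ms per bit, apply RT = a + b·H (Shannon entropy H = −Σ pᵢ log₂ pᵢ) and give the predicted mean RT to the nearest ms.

731 ms

H = 0.31·log₂(1/0.31) + 0.10·log₂(1/0.10) + 0.10·log₂(1/0.10) + 0.31·log₂(1/0.31) + 0.18·log₂(1/0.18) = 2.1573 bits.
RT = 375 + 165 × 2.1573 = 730.95 ms.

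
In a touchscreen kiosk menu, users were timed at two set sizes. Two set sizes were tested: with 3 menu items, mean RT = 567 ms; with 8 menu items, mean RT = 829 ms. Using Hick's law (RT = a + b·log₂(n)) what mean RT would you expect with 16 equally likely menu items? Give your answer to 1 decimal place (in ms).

1014.2 ms

Fit slope and intercept:
  b = (829 − 567) / (log₂ 8 − log₂ 3) = 262 / (3 − 1.5850) = 185.154 ms/bit
  a = 567 − 185.154 × 1.5850 = 273.538 ms
Then RT(16) = 273.538 + 185.154 × log₂ 16 = 273.538 + 185.154 × 4 ≈ 1014.154 ms.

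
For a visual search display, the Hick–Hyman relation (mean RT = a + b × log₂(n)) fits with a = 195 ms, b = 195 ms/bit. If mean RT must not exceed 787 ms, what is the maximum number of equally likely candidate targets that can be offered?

Set 195 + 195·log₂ n ≤ 787 → log₂ n ≤ (787 − 195)/195 = 3.0359.
So n ≤ 2^3.0359 = 8.202; the largest integer n is 8.

8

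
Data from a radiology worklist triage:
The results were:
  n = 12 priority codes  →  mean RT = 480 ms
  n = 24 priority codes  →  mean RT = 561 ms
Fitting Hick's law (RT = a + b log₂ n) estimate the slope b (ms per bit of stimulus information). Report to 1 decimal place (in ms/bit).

81.0 ms/bit

The slope on a log₂ axis is (561 − 480) / (4.5850 − 3.5850) = 81.000 ms/bit.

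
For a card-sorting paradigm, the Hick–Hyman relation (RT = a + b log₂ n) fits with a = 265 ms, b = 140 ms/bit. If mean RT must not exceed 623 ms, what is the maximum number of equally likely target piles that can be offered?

Set 265 + 140·log₂ n ≤ 623 → log₂ n ≤ (623 − 265)/140 = 2.5571.
So n ≤ 2^2.5571 = 5.885; the largest integer n is 5.

5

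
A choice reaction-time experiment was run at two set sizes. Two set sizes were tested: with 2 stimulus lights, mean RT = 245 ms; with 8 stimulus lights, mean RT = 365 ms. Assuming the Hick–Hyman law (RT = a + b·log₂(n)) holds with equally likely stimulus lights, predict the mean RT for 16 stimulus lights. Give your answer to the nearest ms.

Fit slope and intercept:
  b = (365 − 245) / (log₂ 8 − log₂ 2) = 120 / (3 − 1) = 60 ms/bit
  a = 245 − 60 × 1 = 185 ms
Then RT(16) = 185 + 60 × log₂ 16 = 185 + 60 × 4 ≈ 425.000 ms.

425 ms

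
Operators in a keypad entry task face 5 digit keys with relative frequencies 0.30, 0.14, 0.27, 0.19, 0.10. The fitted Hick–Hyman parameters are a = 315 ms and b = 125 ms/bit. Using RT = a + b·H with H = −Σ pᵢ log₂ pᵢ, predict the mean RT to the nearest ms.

592 ms

Entropy contributions −pᵢ log₂ pᵢ: 0.5211, 0.3971, 0.5100, 0.4552, 0.3322; sum H = 2.2156 bits.
RT = a + bH = 315 + 125·2.2156 = 591.96 ms.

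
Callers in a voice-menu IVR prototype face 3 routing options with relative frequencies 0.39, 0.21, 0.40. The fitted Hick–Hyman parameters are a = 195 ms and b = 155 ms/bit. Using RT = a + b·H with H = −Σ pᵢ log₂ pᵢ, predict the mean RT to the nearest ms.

432 ms

Entropy contributions −pᵢ log₂ pᵢ: 0.5298, 0.4728, 0.5288; sum H = 1.5314 bits.
RT = a + bH = 195 + 155·1.5314 = 432.37 ms.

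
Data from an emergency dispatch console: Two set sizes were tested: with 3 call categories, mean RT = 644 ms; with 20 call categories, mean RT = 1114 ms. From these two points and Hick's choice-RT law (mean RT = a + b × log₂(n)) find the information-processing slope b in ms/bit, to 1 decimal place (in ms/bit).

Slope: b = (1114 − 644) / (log₂ 20 − log₂ 3) = 470/2.7370 = 171.723 ms/bit.

171.7 ms/bit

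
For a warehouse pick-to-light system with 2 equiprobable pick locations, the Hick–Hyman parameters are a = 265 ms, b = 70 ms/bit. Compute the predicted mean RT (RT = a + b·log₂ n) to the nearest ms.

335 ms

log₂(2) = 1 bits, so RT = 265 + 70 × 1 ≈ 335.000 ms.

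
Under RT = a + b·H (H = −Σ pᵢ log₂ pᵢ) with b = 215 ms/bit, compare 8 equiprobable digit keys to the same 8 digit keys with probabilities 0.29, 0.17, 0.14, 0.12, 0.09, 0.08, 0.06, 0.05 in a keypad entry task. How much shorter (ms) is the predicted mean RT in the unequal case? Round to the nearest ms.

The RT saving is b·ΔH. Equiprobable H₀ = log₂(8) = 3.0000 bits; with the given probabilities H = 2.7805 bits.
b·(H₀ − H) = 215 × (3.0000 − 2.7805) = 47.20 ms.

47 ms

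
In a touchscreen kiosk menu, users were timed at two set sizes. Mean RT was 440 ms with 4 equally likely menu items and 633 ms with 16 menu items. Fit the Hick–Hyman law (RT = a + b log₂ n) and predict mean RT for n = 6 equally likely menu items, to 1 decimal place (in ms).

With log₂ n on the abscissa the relation is linear; from the two conditions:
  b = (633 − 440) / (log₂ 16 − log₂ 4) = 193 / (4 − 2) = 96.500 ms/bit
  a = 440 − 96.500 × 2 = 247.000 ms
Then RT(6) = 247.000 + 96.500 × log₂ 6 = 247.000 + 96.500 × 2.5850 ≈ 496.449 ms.

496.4 ms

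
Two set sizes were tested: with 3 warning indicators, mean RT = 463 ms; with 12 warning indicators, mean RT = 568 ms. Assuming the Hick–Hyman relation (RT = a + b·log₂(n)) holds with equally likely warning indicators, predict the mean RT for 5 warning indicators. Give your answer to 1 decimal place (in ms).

Fit slope and intercept:
  b = (568 − 463) / (log₂ 12 − log₂ 3) = 105 / (3.5850 − 1.5850) = 52.500 ms/bit
  a = 463 − 52.500 × 1.5850 = 379.789 ms
Then RT(5) = 379.789 + 52.500 × log₂ 5 = 379.789 + 52.500 × 2.3219 ≈ 501.691 ms.

501.7 ms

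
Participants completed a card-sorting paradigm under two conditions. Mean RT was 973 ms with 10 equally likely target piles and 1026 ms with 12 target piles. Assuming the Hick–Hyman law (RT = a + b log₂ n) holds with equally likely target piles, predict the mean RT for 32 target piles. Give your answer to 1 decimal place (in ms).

RT is linear in log₂ n, so two points fix the line:
  b = (1026 − 973) / (log₂ 12 − log₂ 10) = 53 / (3.5850 − 3.3219) = 201.495 ms/bit
  a = 973 − 201.495 × 3.3219 = 303.650 ms
Then RT(32) = 303.650 + 201.495 × log₂ 32 = 303.650 + 201.495 × 5 ≈ 1311.122 ms.

1311.1 ms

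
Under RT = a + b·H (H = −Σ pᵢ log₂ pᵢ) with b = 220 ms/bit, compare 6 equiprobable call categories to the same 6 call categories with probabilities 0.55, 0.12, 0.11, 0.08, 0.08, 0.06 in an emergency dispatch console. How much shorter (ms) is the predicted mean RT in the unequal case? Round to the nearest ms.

Equiprobable entropy H₀ = log₂ 6 = 2.5850 bits.
Skewed entropy H = −Σ pᵢ log₂ pᵢ = 2.0183 bits.
ΔRT = b·(H₀ − H) = 220 × 0.5667 = 124.67 ms.

125 ms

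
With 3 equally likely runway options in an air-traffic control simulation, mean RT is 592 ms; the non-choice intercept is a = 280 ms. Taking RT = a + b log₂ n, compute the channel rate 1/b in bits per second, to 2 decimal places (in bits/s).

Choice component = 592 − 280 = 312 ms over log₂(3) = 1.5850 bits.
b = 312 / 1.5850 = 196.850 ms/bit, so 1/b = 5.080 bits/s.

5.08 bits/s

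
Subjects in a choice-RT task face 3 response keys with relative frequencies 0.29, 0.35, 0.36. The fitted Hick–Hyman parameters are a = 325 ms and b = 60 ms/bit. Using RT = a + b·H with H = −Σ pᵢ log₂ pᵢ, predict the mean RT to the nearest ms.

H = 0.29·log₂(1/0.29) + 0.35·log₂(1/0.35) + 0.36·log₂(1/0.36) = 1.5786 bits.
RT = 325 + 60 × 1.5786 = 419.72 ms.

420 ms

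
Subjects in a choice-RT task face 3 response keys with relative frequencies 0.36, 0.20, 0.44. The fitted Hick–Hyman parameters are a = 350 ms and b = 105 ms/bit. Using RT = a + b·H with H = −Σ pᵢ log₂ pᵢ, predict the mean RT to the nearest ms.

H = 0.36·log₂(1/0.36) + 0.20·log₂(1/0.20) + 0.44·log₂(1/0.44) = 1.5161 bits.
RT = 350 + 105 × 1.5161 = 509.20 ms.

509 ms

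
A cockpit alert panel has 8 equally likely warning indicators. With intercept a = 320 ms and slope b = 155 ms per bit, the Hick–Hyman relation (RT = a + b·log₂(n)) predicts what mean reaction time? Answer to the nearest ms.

785 ms

log₂(8) = 3 bits, so RT = 320 + 155 × 3 ≈ 785.000 ms.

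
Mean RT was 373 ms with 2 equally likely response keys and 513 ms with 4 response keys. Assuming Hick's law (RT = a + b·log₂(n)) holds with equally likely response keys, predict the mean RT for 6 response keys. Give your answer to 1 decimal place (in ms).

Solve the two-equation system in a and b:
  b = (513 − 373) / (log₂ 4 − log₂ 2) = 140 / (2 − 1) = 140.000 ms/bit
  a = 373 − 140.000 × 1 = 233.000 ms
Then RT(6) = 233.000 + 140.000 × log₂ 6 = 233.000 + 140.000 × 2.5850 ≈ 594.895 ms.

594.9 ms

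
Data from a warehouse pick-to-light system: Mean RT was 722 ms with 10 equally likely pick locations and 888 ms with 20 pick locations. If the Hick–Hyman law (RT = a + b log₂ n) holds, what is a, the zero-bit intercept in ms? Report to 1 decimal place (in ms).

170.6 ms

Slope: b = (888 − 722) / (log₂ 20 − log₂ 10) = 166/1.0000 = 166.000 ms/bit.
a = RT₁ − b·log₂ n₁ = 722 − 166.000 × 3.3219 = 170.560 ms.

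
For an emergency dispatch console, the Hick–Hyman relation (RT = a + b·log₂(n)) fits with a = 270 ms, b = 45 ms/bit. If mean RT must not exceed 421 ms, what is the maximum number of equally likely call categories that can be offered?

10

Set 270 + 45·log₂ n ≤ 421 → log₂ n ≤ (421 − 270)/45 = 3.3556.
So n ≤ 2^3.3556 = 10.236; the largest integer n is 10.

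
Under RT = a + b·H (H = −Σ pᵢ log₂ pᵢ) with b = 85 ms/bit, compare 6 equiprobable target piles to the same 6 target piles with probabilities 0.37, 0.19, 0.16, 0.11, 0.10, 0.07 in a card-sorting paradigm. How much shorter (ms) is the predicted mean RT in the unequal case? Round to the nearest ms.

Equiprobable entropy H₀ = log₂ 6 = 2.5850 bits.
Skewed entropy H = −Σ pᵢ log₂ pᵢ = 2.3600 bits.
ΔRT = b·(H₀ − H) = 85 × 0.2250 = 19.12 ms.

19 ms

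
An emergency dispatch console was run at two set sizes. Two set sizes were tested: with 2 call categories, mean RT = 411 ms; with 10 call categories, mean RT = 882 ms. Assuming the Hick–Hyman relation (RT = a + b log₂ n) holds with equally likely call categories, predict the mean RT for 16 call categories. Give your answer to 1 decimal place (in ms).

Solve the two-equation system in a and b:
  b = (882 − 411) / (log₂ 10 − log₂ 2) = 471 / (3.3219 − 1) = 202.849 ms/bit
  a = 411 − 202.849 × 1 = 208.151 ms
Then RT(16) = 208.151 + 202.849 × log₂ 16 = 208.151 + 202.849 × 4 ≈ 1019.546 ms.

1019.5 ms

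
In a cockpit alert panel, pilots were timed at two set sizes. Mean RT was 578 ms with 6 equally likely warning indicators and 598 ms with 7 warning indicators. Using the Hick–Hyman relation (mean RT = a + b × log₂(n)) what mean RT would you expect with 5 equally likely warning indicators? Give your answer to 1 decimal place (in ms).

554.3 ms

With log₂ n on the abscissa the relation is linear; from the two conditions:
  b = (598 − 578) / (log₂ 7 − log₂ 6) = 20 / (2.8074 − 2.5850) = 89.931 ms/bit
  a = 578 − 89.931 × 2.5850 = 345.531 ms
Then RT(5) = 345.531 + 89.931 × log₂ 5 = 345.531 + 89.931 × 2.3219 ≈ 554.345 ms.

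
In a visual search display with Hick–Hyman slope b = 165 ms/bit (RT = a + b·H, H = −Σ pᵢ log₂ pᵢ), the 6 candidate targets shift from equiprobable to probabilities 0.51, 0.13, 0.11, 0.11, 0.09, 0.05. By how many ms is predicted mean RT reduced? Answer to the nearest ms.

Equiprobable entropy H₀ = log₂ 6 = 2.5850 bits.
Skewed entropy H = −Σ pᵢ log₂ pᵢ = 2.1074 bits.
ΔRT = b·(H₀ − H) = 165 × 0.4776 = 78.80 ms.

79 ms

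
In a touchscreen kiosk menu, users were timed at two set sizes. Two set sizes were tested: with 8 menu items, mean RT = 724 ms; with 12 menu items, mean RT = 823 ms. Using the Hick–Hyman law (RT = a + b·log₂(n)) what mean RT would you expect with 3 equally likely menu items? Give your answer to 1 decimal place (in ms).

Solve the two-equation system in a and b:
  b = (823 − 724) / (log₂ 12 − log₂ 8) = 99 / (3.5850 − 3) = 169.242 ms/bit
  a = 724 − 169.242 × 3 = 216.275 ms
Then RT(3) = 216.275 + 169.242 × log₂ 3 = 216.275 + 169.242 × 1.5850 ≈ 484.517 ms.

484.5 ms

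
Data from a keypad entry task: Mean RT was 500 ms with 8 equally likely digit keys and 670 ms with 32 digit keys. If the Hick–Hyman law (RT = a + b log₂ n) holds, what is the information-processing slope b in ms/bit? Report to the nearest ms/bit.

85 ms/bit

The slope on a log₂ axis is (670 − 500) / (5 − 3) = 85 ms/bit.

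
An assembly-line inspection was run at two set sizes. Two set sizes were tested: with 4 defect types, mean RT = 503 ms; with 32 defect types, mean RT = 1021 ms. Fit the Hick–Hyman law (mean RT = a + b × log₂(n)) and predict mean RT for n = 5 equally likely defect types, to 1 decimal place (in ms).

Solve the two-equation system in a and b:
  b = (1021 − 503) / (log₂ 32 − log₂ 4) = 518 / (5 − 2) = 172.667 ms/bit
  a = 503 − 172.667 × 2 = 157.667 ms
Then RT(5) = 157.667 + 172.667 × log₂ 5 = 157.667 + 172.667 × 2.3219 ≈ 558.586 ms.

558.6 ms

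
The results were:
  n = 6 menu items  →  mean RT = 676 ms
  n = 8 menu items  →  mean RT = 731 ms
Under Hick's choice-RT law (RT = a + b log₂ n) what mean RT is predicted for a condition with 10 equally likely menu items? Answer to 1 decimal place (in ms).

RT is linear in log₂ n, so two points fix the line:
  b = (731 − 676) / (log₂ 8 − log₂ 6) = 55 / (3 − 2.5850) = 132.518 ms/bit
  a = 676 − 132.518 × 2.5850 = 333.446 ms
Then RT(10) = 333.446 + 132.518 × log₂ 10 = 333.446 + 132.518 × 3.3219 ≈ 773.661 ms.

773.7 ms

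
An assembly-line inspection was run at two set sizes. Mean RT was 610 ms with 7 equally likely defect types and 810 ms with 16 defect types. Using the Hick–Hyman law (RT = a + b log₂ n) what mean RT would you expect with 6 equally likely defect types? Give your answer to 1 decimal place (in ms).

Solve the two-equation system in a and b:
  b = (810 − 610) / (log₂ 16 − log₂ 7) = 200 / (4 − 2.8074) = 167.694 ms/bit
  a = 610 − 167.694 × 2.8074 = 139.222 ms
Then RT(6) = 139.222 + 167.694 × log₂ 6 = 139.222 + 167.694 × 2.5850 ≈ 572.706 ms.

572.7 ms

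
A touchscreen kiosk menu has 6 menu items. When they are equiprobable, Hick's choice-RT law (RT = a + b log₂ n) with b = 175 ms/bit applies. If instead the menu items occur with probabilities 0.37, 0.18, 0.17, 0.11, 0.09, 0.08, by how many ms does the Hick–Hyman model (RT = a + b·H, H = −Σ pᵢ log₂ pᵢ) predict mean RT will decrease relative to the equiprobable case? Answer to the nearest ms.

38 ms

Equiprobable entropy H₀ = log₂ 6 = 2.5850 bits.
Skewed entropy H = −Σ pᵢ log₂ pᵢ = 2.3651 bits.
ΔRT = b·(H₀ − H) = 175 × 0.2199 = 38.48 ms.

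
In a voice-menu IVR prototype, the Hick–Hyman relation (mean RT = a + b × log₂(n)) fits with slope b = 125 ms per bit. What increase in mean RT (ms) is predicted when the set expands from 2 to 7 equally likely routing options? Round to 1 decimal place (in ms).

225.9 ms

The intercept a cancels: ΔRT = b·(log₂ n₂ − log₂ n₁) = b·log₂(n₂/n₁).
log₂(7) − log₂(2) = 2.8074 − 1 = 1.8074.
ΔRT = 125 × 1.8074 = 225.919 ms.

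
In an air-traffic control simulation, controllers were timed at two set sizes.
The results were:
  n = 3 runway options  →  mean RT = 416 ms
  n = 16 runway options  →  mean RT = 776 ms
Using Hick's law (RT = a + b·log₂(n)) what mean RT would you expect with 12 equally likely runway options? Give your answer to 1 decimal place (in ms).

Solve the two-equation system in a and b:
  b = (776 − 416) / (log₂ 16 − log₂ 3) = 360 / (4 − 1.5850) = 149.066 ms/bit
  a = 416 − 149.066 × 1.5850 = 179.736 ms
Then RT(12) = 179.736 + 149.066 × log₂ 12 = 179.736 + 149.066 × 3.5850 ≈ 714.132 ms.

714.1 ms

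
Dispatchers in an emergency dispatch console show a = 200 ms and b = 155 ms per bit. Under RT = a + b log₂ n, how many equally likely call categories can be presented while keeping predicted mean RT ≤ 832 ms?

16

Set 200 + 155·log₂ n ≤ 832 → log₂ n ≤ (832 − 200)/155 = 4.0774.
So n ≤ 2^4.0774 = 16.882; the largest integer n is 16.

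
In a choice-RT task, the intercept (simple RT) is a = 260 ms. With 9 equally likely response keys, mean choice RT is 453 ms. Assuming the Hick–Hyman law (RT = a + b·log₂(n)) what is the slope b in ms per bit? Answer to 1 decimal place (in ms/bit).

9 alternatives carry log₂ 9 = 3.1699 bits; the choice cost is 453 − 260 = 193 ms, so b = 193/3.1699 = 60.885 ms/bit.

60.9 ms/bit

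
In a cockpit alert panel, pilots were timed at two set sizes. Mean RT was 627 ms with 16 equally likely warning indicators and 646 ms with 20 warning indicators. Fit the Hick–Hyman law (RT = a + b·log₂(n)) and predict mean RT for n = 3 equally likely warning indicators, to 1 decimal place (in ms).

484.5 ms

Fit slope and intercept:
  b = (646 − 627) / (log₂ 20 − log₂ 16) = 19 / (4.3219 − 4) = 59.019 ms/bit
  a = 627 − 59.019 × 4 = 390.922 ms
Then RT(3) = 390.922 + 59.019 × log₂ 3 = 390.922 + 59.019 × 1.5850 ≈ 484.466 ms.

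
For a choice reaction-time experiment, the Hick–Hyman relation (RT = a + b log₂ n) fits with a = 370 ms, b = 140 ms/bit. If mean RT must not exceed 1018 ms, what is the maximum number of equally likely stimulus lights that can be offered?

140·log₂ n ≤ 1018 − 370 = 648, giving log₂ n ≤ 4.6286 and n ≤ 24.737. The largest whole number is 24.

24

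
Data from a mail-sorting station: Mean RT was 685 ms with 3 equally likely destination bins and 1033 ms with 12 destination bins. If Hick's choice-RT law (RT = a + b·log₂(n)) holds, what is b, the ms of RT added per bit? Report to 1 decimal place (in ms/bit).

The slope on a log₂ axis is (1033 − 685) / (3.5850 − 1.5850) = 174.000 ms/bit.

174.0 ms/bit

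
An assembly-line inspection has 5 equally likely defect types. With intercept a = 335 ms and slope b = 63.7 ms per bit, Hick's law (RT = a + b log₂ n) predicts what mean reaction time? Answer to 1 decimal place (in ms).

482.9 ms

log₂(5) = 2.3219 bits, so RT = 335 + 63.7 × 2.3219 ≈ 482.907 ms.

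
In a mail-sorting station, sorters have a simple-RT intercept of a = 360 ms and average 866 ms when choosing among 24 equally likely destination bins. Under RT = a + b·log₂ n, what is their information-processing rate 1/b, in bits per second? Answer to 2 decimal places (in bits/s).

9.06 bits/s

b = (866 − 360)/log₂ 24 = 506/4.5850 = 110.361 ms per bit = 0.11036 s/bit; the reciprocal is 9.061 bits/s.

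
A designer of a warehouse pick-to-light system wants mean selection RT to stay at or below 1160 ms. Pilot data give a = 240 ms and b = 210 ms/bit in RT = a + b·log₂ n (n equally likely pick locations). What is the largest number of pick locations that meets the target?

210·log₂ n ≤ 1160 − 240 = 920, giving log₂ n ≤ 4.3810 and n ≤ 20.835. The largest whole number is 20.

20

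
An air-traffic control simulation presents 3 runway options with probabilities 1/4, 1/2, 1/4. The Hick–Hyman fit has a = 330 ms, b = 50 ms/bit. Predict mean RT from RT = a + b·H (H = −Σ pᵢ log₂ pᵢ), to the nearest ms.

Each term −pᵢ log₂ pᵢ: 0.25·2 + 0.5·1 + 0.25·2; summed, H = 1.500 bits.
Mean RT = a + bH = 330 + 50·1.500 = 405.00 ms.

405 ms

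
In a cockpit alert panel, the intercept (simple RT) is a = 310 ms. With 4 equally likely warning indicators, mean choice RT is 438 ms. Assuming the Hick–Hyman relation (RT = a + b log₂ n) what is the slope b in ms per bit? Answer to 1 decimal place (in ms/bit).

64.0 ms/bit

log₂(4) = 2 bits.
b = (RT − a)/log₂ n = (438 − 310) / 2 = 64.000 ms/bit.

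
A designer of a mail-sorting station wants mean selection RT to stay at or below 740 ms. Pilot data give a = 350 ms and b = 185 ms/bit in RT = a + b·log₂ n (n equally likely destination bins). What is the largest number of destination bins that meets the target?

4

Set 350 + 185·log₂ n ≤ 740 → log₂ n ≤ (740 − 350)/185 = 2.1081.
So n ≤ 2^2.1081 = 4.311; the largest integer n is 4.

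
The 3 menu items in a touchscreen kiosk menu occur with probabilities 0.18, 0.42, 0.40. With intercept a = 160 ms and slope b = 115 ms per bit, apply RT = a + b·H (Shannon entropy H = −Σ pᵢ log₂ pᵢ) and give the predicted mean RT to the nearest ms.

332 ms

H = 0.18·log₂(1/0.18) + 0.42·log₂(1/0.42) + 0.40·log₂(1/0.40) = 1.4997 bits.
RT = 160 + 115 × 1.4997 = 332.47 ms.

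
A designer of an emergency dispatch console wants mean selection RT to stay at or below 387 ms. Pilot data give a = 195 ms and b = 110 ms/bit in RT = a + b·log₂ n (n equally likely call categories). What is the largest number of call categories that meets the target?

Information budget: (387 − 195)/110 = 1.7455 bits, so n ≤ 2^1.7455 = 3.353 → at most 3.

3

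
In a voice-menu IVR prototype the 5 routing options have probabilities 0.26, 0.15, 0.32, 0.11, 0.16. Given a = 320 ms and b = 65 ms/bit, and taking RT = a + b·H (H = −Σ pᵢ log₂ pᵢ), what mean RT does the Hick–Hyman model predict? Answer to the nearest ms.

464 ms

H = 0.26·log₂(1/0.26) + 0.15·log₂(1/0.15) + 0.32·log₂(1/0.32) + 0.11·log₂(1/0.11) + 0.16·log₂(1/0.16) = 2.2152 bits.
RT = 320 + 65 × 2.2152 = 463.99 ms.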